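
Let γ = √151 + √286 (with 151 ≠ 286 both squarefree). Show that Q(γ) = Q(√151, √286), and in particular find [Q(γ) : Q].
[Q(γ) : Q] = 4 (equivalently, Q(γ) = Q(√151, √286))

Obviously Q(γ) ⊆ Q(√151, √286), and [Q(√151, √286):Q] = 4 (since 151, 286 are distinct squarefree integers > 1 with 43186 not a perfect square). To show equality we compute the minimal polynomial of γ. From γ = √151 + √286: γ^2 = 151 + 2√(43186) + 286 = 437 + 2√(43186), so γ^2 - 437 = 2√(43186); squaring, (γ^2 - 437)^2 = 4·43186, i.e. γ^4 - 874γ^2 + 190969 - 172744 = 0, i.e. γ^4 - 874γ^2 + 18225 = 0. So γ is a root of x^4 - 874x^2 + 18225. This polynomial is irreducible over Q: it has no rational root (each ±√151 ± √286 is irrational), and any factorization into two quadratics over Q would force √(43186) ∈ Q (pairing opposite roots) or √151, √286 ∈ Q (other pairings), all impossible. Hence [Q(γ):Q] = 4 = [Q(√151, √286):Q], so Q(γ) = Q(√151, √286).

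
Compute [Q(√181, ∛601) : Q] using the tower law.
[Q(√181, ∛601) : Q] = 6

Let L = Q(√181, ∛601). Since Q(√181) ⊂ L and [Q(√181):Q] = 2, the tower law gives 2 | [L:Q]. Likewise Q(∛601) ⊂ L with [Q(∛601):Q] = 3 (because 601 is not a perfect cube), so 3 | [L:Q]. As gcd(2,3) = 1, [L:Q] is divisible by 6. Conversely L is generated over Q by √181 and ∛601, so [L:Q] ≤ 2·3 = 6. Therefore [Q(√181, ∛601) : Q] = 6.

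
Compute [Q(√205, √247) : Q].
[Q(√205, √247) : Q] = 4

[Q(√205):Q] = 2 (min poly x^2 - 205, irreducible since 205 is squarefree > 1). For the top step, suppose √247 ∈ Q(√205), say √247 = c + d√205 with c, d ∈ Q. Squaring: 247 = c^2 + 205d^2 + 2cd√205. Since √205 ∉ Q this forces 2cd = 0. If d = 0 then √247 = c ∈ Q, contradicting 247 squarefree > 1. If c = 0 then 247 = 205d^2, so 205·247 = (205d)^2 is a perfect square in Q — but 205·247 = 50635 is not a perfect square (since 205 and 247 are distinct squarefree integers). Contradiction. Hence √247 ∉ Q(√205), so x^2 - 247 stays irreducible over Q(√205) and [Q(√205, √247) : Q(√205)] = 2. By the tower law, [Q(√205, √247) : Q] = 2 · 2 = 4.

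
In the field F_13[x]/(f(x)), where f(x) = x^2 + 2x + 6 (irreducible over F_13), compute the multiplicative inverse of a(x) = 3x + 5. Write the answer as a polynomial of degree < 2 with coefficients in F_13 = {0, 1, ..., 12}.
a(x)^(-1) ≡ x + 9 (mod f(x))

Since f is irreducible over F_13, F_13[x]/(f) is a field and a(x) ≠ 0 has an inverse. Apply the extended Euclidean algorithm to f(x) and a(x) in F_13[x]: f(x) = (9x + 3)·a(x) + (4). The last nonzero remainder is the constant 4 = gcd(f, a) in F_13. Back-substituting through the division chain expresses 4 = s(x)·a(x) + t(x)·f(x) with s(x) ≡ 4x + 10 (mod f), so (4x + 10)·a(x) ≡ 4 (mod f). Multiplying by 4^(-1) ≡ 10 in F_13 gives a(x)^(-1) ≡ 10·(4x + 10) ≡ x + 9 (mod f). Check: (3x + 5)·(x + 9) = 3x^2 + 6x + 6 ≡ 1 (mod x^2 + 2x + 6).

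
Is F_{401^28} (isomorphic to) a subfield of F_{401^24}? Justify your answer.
No: F_{401^28} is not a subfield of F_{401^24}

F_{p^m} embeds in F_{p^n} iff m | n. Here 28 ∤ 24 (since 24 = 0·28 + 24 with remainder 24 ≠ 0), so F_{401^28} is not a subfield of F_{401^24}. Equivalently: if it were, the tower law would give 28 = [F_{401^28}:F_401] dividing [F_{401^24}:F_401] = 24, contradiction.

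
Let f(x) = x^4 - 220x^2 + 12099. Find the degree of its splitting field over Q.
[K : Q] = 4

Solving the quadratic in x^2: x^2 = (220 ± √(220^2 - 4·12099))/2 = (220 ± √4)/2 = (220 ± 2)/2, giving x^2 = 111 or x^2 = 109. So f(x) = (x^2 - 111)(x^2 - 109) and the roots of f are ±√111, ±√109. Hence the splitting field is K = Q(√111, √109). Since 111 and 109 are distinct squarefree integers > 1, their product 12099 is not a perfect square, so √109 ∉ Q(√111). By the tower law [K:Q] = [Q(√111,√109):Q(√111)] · [Q(√111):Q] = 2 · 2 = 4.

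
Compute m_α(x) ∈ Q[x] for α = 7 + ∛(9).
m_α(x) = x^3 - 21x^2 + 147x - 352

Set β = α - 7 = ∛(9), so β^3 = 9. Then (α - 7)^3 - 9 = 0, i.e. α is a root of g(x) = (x - 7)^3 - 9 = x^3 - 21x^2 + 147x - 352. Since g(x) = h(x - 7) where h(x) = x^3 - 9, and h is irreducible over Q (because 9 is not a perfect cube, so h has no rational root, and a monic cubic with no rational root is irreducible), g is also irreducible (irreducibility is preserved under the substitution x → x - 7). Hence m_α(x) = x^3 - 21x^2 + 147x - 352.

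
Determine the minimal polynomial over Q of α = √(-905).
m_α(x) = x^2 + 905

α satisfies α^2 + 905 = 0, so x^2 + 905 annihilates α. Since d = -905 is squarefree and ≠ 1, it is not a perfect square in Q, so x^2 + 905 has no rational root and is therefore irreducible over Q (a degree-2 polynomial over a field is irreducible iff it has no root). Hence m_α(x) = x^2 + 905.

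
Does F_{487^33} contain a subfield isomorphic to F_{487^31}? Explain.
No: F_{487^31} is not a subfield of F_{487^33}

F_{p^m} embeds in F_{p^n} iff m | n. Here 31 ∤ 33 (since 33 = 1·31 + 2 with remainder 2 ≠ 0), so F_{487^31} is not a subfield of F_{487^33}. Equivalently: if it were, the tower law would give 31 = [F_{487^31}:F_487] dividing [F_{487^33}:F_487] = 33, contradiction.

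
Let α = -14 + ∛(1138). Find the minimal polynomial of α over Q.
m_α(x) = x^3 + 42x^2 + 588x + 1606

Set β = α + 14 = ∛(1138), so β^3 = 1138. Then (α + 14)^3 - 1138 = 0, i.e. α is a root of g(x) = (x + 14)^3 - 1138 = x^3 + 42x^2 + 588x + 1606. Since g(x) = h(x + 14) where h(x) = x^3 - 1138, and h is irreducible over Q (because 1138 is not a perfect cube, so h has no rational root, and a monic cubic with no rational root is irreducible), g is also irreducible (irreducibility is preserved under the substitution x → x + 14). Hence m_α(x) = x^3 + 42x^2 + 588x + 1606.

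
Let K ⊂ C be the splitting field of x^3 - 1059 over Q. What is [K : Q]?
[K : Q] = 6

The roots of x^3 - 1059 are ∛1059, ω∛1059, ω^2∛1059 where ω = e^(2πi/3) is a primitive cube root of unity, so K = Q(∛1059, ω). Now [Q(∛1059):Q] = 3 (since 1059 is not a perfect cube, x^3 - 1059 is irreducible) and [Q(ω):Q] = 2. Both 2 and 3 divide [K:Q], and [K:Q] ≤ 3·2 = 6, so [K:Q] = 6. (Equivalently: Q(∛1059) ⊂ R but ω ∉ R, so [K : Q(∛1059)] = 2.)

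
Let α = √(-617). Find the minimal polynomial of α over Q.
m_α(x) = x^2 + 617

α satisfies α^2 + 617 = 0, so x^2 + 617 annihilates α. Since d = -617 is squarefree and ≠ 1, it is not a perfect square in Q, so x^2 + 617 has no rational root and is therefore irreducible over Q (a degree-2 polynomial over a field is irreducible iff it has no root). Hence m_α(x) = x^2 + 617.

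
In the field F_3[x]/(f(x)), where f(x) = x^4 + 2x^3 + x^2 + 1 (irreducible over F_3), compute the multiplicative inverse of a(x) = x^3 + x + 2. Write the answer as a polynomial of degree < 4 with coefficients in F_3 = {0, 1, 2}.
a(x)^(-1) ≡ x^3 + 2x^2 + x + 1 (mod f(x))

Since f is irreducible over F_3, F_3[x]/(f) is a field and a(x) ≠ 0 has an inverse. Apply the extended Euclidean algorithm to f(x) and a(x) in F_3[x]: f(x) = (x + 2)·a(x) + (2x);  a(x) = (2x^2 + 2)·(2x) + (2). The last nonzero remainder is the constant 2 = gcd(f, a) in F_3. Back-substituting through the division chain expresses 2 = s(x)·a(x) + t(x)·f(x) with s(x) ≡ 2x^3 + x^2 + 2x + 2 (mod f), so (2x^3 + x^2 + 2x + 2)·a(x) ≡ 2 (mod f). Multiplying by 2^(-1) ≡ 2 in F_3 gives a(x)^(-1) ≡ 2·(2x^3 + x^2 + 2x + 2) ≡ x^3 + 2x^2 + x + 1 (mod f). Check: (x^3 + x + 2)·(x^3 + 2x^2 + x + 1) = x^6 + 2x^5 + 2x^4 + 2x^3 + 2x^2 + 2 ≡ 1 (mod x^4 + 2x^3 + x^2 + 1).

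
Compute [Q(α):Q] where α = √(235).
[Q(α):Q] = 2

[Q(α):Q] equals the degree of the minimal polynomial of α. Here α^2 = 235 and x^2 - 235 is irreducible (d = 235 is squarefree, ≠ 1, hence not a square), so deg(m_α) = 2. Thus [Q(α):Q] = 2.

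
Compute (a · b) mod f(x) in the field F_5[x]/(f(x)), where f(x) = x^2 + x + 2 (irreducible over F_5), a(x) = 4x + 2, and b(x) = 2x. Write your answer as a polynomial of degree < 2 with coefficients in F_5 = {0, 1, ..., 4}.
a · b ≡ x + 4 (mod f(x))

Multiply in F_5[x]: a(x)·b(x) = (4x + 2)·(2x) = 3x^2 + 4x. This has degree ≥ 2, so divide by f(x) over F_5: 3x^2 + 4x = (3)·(x^2 + x + 2) + (x + 4). Hence a·b ≡ x + 4 (mod f). (F_5[x]/(f) is a field with 5^2 = 25 elements since f is irreducible of degree 2.)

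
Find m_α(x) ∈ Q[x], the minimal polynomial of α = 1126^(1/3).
m_α(x) = x^3 - 1126

α satisfies α^3 = 1126, so x^3 - 1126 annihilates α. By the rational root test, a rational root p/q (in lowest terms) of x^3 - 1126 would satisfy p^3 = 1126 q^3, forcing q = 1 and p^3 = 1126; but 1126 is not a perfect cube, contradiction. A monic cubic over Q with no rational root is irreducible (any nontrivial factorization would include a linear factor). Hence x^3 - 1126 is the minimal polynomial of α, and in particular [Q(α):Q] = 3.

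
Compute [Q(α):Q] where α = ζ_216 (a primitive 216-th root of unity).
[Q(α):Q] = 72

The minimal polynomial of ζ_216 over Q is the 216-th cyclotomic polynomial Φ_216(x), which is irreducible over Q and has degree φ(216) = 72. Hence [Q(α):Q] = φ(216) = 72.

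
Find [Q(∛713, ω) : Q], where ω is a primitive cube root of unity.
[Q(∛713, ω) : Q] = 6

[Q(∛713):Q] = 3 (min poly x^3 - 713, irreducible since 713 is not a perfect cube). [Q(ω):Q] = 2 (min poly x^2 + x + 1). Since Q(∛713) ⊂ R and ω ∉ R, we have ω ∉ Q(∛713), so x^2 + x + 1 remains irreducible over Q(∛713) and [Q(∛713, ω) : Q(∛713)] = 2. By the tower law, [Q(∛713, ω) : Q] = 3 · 2 = 6. (In fact Q(∛713, ω) is the splitting field of x^3 - 713 over Q.)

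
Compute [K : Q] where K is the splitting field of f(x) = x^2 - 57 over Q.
[K : Q] = 2

f(x) = x^2 - 57 factors as (x - √57)(x + √57). The splitting field is K = Q(√57). Since 57 is squarefree and > 1, it is not a perfect square, so x^2 - 57 is irreducible over Q and [Q(√57) : Q] = 2. Hence [K : Q] = 2.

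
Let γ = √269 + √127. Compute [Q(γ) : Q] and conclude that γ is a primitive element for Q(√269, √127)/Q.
[Q(γ) : Q] = 4 (equivalently, Q(γ) = Q(√269, √127))

Obviously Q(γ) ⊆ Q(√269, √127), and [Q(√269, √127):Q] = 4 (since 269, 127 are distinct squarefree integers > 1 with 34163 not a perfect square). To show equality we compute the minimal polynomial of γ. From γ = √269 + √127: γ^2 = 269 + 2√(34163) + 127 = 396 + 2√(34163), so γ^2 - 396 = 2√(34163); squaring, (γ^2 - 396)^2 = 4·34163, i.e. γ^4 - 792γ^2 + 156816 - 136652 = 0, i.e. γ^4 - 792γ^2 + 20164 = 0. So γ is a root of x^4 - 792x^2 + 20164. This polynomial is irreducible over Q: it has no rational root (each ±√269 ± √127 is irrational), and any factorization into two quadratics over Q would force √(34163) ∈ Q (pairing opposite roots) or √269, √127 ∈ Q (other pairings), all impossible. Hence [Q(γ):Q] = 4 = [Q(√269, √127):Q], so Q(γ) = Q(√269, √127).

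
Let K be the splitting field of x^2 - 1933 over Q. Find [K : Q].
[K : Q] = 2

f(x) = x^2 - 1933 factors as (x - √1933)(x + √1933). The splitting field is K = Q(√1933). Since 1933 is squarefree and > 1, it is not a perfect square, so x^2 - 1933 is irreducible over Q and [Q(√1933) : Q] = 2. Hence [K : Q] = 2.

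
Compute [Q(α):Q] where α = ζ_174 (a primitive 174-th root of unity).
[Q(α):Q] = 56

The minimal polynomial of ζ_174 over Q is the 174-th cyclotomic polynomial Φ_174(x), which is irreducible over Q and has degree φ(174) = 56. Hence [Q(α):Q] = φ(174) = 56.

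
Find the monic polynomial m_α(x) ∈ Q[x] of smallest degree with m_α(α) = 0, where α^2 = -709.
m_α(x) = x^2 + 709

α satisfies α^2 + 709 = 0, so x^2 + 709 annihilates α. Since d = -709 is squarefree and ≠ 1, it is not a perfect square in Q, so x^2 + 709 has no rational root and is therefore irreducible over Q (a degree-2 polynomial over a field is irreducible iff it has no root). Hence m_α(x) = x^2 + 709.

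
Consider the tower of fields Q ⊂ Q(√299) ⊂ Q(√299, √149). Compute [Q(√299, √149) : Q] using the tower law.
[Q(√299, √149) : Q] = 4

[Q(√299):Q] = 2 (min poly x^2 - 299, irreducible since 299 is squarefree > 1). For the top step, suppose √149 ∈ Q(√299), say √149 = c + d√299 with c, d ∈ Q. Squaring: 149 = c^2 + 299d^2 + 2cd√299. Since √299 ∉ Q this forces 2cd = 0. If d = 0 then √149 = c ∈ Q, contradicting 149 squarefree > 1. If c = 0 then 149 = 299d^2, so 299·149 = (299d)^2 is a perfect square in Q — but 299·149 = 44551 is not a perfect square (since 299 and 149 are distinct squarefree integers). Contradiction. Hence √149 ∉ Q(√299), so x^2 - 149 stays irreducible over Q(√299) and [Q(√299, √149) : Q(√299)] = 2. By the tower law, [Q(√299, √149) : Q] = 2 · 2 = 4.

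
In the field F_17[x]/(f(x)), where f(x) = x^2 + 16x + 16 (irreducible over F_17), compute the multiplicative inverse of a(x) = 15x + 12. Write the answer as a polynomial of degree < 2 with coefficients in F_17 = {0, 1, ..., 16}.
a(x)^(-1) ≡ 5x + 8 (mod f(x))

Since f is irreducible over F_17, F_17[x]/(f) is a field and a(x) ≠ 0 has an inverse. Apply the extended Euclidean algorithm to f(x) and a(x) in F_17[x]: f(x) = (8x + 6)·a(x) + (12). The last nonzero remainder is the constant 12 = gcd(f, a) in F_17. Back-substituting through the division chain expresses 12 = s(x)·a(x) + t(x)·f(x) with s(x) ≡ 9x + 11 (mod f), so (9x + 11)·a(x) ≡ 12 (mod f). Multiplying by 12^(-1) ≡ 10 in F_17 gives a(x)^(-1) ≡ 10·(9x + 11) ≡ 5x + 8 (mod f). Check: (15x + 12)·(5x + 8) = 7x^2 + 10x + 11 ≡ 1 (mod x^2 + 16x + 16).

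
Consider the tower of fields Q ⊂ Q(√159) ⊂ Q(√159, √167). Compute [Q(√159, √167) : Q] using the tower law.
[Q(√159, √167) : Q] = 4

[Q(√159):Q] = 2 (min poly x^2 - 159, irreducible since 159 is squarefree > 1). For the top step, suppose √167 ∈ Q(√159), say √167 = c + d√159 with c, d ∈ Q. Squaring: 167 = c^2 + 159d^2 + 2cd√159. Since √159 ∉ Q this forces 2cd = 0. If d = 0 then √167 = c ∈ Q, contradicting 167 squarefree > 1. If c = 0 then 167 = 159d^2, so 159·167 = (159d)^2 is a perfect square in Q — but 159·167 = 26553 is not a perfect square (since 159 and 167 are distinct squarefree integers). Contradiction. Hence √167 ∉ Q(√159), so x^2 - 167 stays irreducible over Q(√159) and [Q(√159, √167) : Q(√159)] = 2. By the tower law, [Q(√159, √167) : Q] = 2 · 2 = 4.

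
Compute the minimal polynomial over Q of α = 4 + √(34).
m_α(x) = x^2 - 8x - 18

From α - 4 = √(34), squaring gives (α - 4)^2 = 34, i.e. α^2 - 8α + 16 = 34, so α^2 - 8α - 18 = 0. The discriminant of x^2 - 8x - 18 is (-8)^2 - 4·(-18) = 64 + 72 = 136, and 4·(34) is not a perfect square in Q since 34 is squarefree and ≠ 1. Hence x^2 - 8x - 18 is irreducible over Q and is the minimal polynomial of α.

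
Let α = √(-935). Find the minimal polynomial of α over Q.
m_α(x) = x^2 + 935

α satisfies α^2 + 935 = 0, so x^2 + 935 annihilates α. Since d = -935 is squarefree and ≠ 1, it is not a perfect square in Q, so x^2 + 935 has no rational root and is therefore irreducible over Q (a degree-2 polynomial over a field is irreducible iff it has no root). Hence m_α(x) = x^2 + 935.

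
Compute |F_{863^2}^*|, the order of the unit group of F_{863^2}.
|F_{863^2}^*| = 744768

F_{863^2} has 863^2 = 744769 elements; its multiplicative group consists of all nonzero elements, so |F_{863^2}^*| = 744769 - 1 = 744768. (It is cyclic since any finite subgroup of the multiplicative group of a field is cyclic.)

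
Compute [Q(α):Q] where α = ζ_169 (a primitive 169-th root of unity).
[Q(α):Q] = 156

The minimal polynomial of ζ_169 over Q is the 169-th cyclotomic polynomial Φ_169(x), which is irreducible over Q and has degree φ(169) = 156. Hence [Q(α):Q] = φ(169) = 156.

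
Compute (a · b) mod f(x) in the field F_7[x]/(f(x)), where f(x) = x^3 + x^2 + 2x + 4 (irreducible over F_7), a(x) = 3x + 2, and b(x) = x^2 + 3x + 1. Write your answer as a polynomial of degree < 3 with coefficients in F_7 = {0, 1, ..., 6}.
a · b ≡ x^2 + 3x + 4 (mod f(x))

Multiply in F_7[x]: a(x)·b(x) = (3x + 2)·(x^2 + 3x + 1) = 3x^3 + 4x^2 + 2x + 2. This has degree ≥ 3, so divide by f(x) over F_7: 3x^3 + 4x^2 + 2x + 2 = (3)·(x^3 + x^2 + 2x + 4) + (x^2 + 3x + 4). Hence a·b ≡ x^2 + 3x + 4 (mod f). (F_7[x]/(f) is a field with 7^3 = 343 elements since f is irreducible of degree 3.)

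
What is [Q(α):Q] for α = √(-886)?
[Q(α):Q] = 2

[Q(α):Q] equals the degree of the minimal polynomial of α. Here α^2 = -886 and x^2 + 886 is irreducible (d = -886 is squarefree, ≠ 1, hence not a square), so deg(m_α) = 2. Thus [Q(α):Q] = 2.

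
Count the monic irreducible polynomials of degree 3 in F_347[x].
There are 13927192 monic irreducible polynomials of degree 3 over F_347

Each element of F_{347^3} that lies in no proper subfield is a root of exactly one monic irreducible of degree 3 over F_347, and each such polynomial has 3 distinct roots in F_{347^3}. By Möbius inversion the count is N_347(3) = (1/3) Σ_{d|3} μ(3/d) · 347^d = (1/3)(μ(3)·347^1 + μ(1)·347^3) = 41781576/3 = 13927192.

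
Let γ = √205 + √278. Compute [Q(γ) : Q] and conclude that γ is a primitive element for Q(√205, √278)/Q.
[Q(γ) : Q] = 4 (equivalently, Q(γ) = Q(√205, √278))

Obviously Q(γ) ⊆ Q(√205, √278), and [Q(√205, √278):Q] = 4 (since 205, 278 are distinct squarefree integers > 1 with 56990 not a perfect square). To show equality we compute the minimal polynomial of γ. From γ = √205 + √278: γ^2 = 205 + 2√(56990) + 278 = 483 + 2√(56990), so γ^2 - 483 = 2√(56990); squaring, (γ^2 - 483)^2 = 4·56990, i.e. γ^4 - 966γ^2 + 233289 - 227960 = 0, i.e. γ^4 - 966γ^2 + 5329 = 0. So γ is a root of x^4 - 966x^2 + 5329. This polynomial is irreducible over Q: it has no rational root (each ±√205 ± √278 is irrational), and any factorization into two quadratics over Q would force √(56990) ∈ Q (pairing opposite roots) or √205, √278 ∈ Q (other pairings), all impossible. Hence [Q(γ):Q] = 4 = [Q(√205, √278):Q], so Q(γ) = Q(√205, √278).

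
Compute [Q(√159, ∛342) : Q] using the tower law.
[Q(√159, ∛342) : Q] = 6

Let L = Q(√159, ∛342). Since Q(√159) ⊂ L and [Q(√159):Q] = 2, the tower law gives 2 | [L:Q]. Likewise Q(∛342) ⊂ L with [Q(∛342):Q] = 3 (because 342 is not a perfect cube), so 3 | [L:Q]. As gcd(2,3) = 1, [L:Q] is divisible by 6. Conversely L is generated over Q by √159 and ∛342, so [L:Q] ≤ 2·3 = 6. Therefore [Q(√159, ∛342) : Q] = 6.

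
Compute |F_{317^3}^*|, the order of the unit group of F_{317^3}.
|F_{317^3}^*| = 31855012

F_{317^3} has 317^3 = 31855013 elements; its multiplicative group consists of all nonzero elements, so |F_{317^3}^*| = 31855013 - 1 = 31855012. (It is cyclic since any finite subgroup of the multiplicative group of a field is cyclic.)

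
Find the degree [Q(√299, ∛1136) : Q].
[Q(√299, ∛1136) : Q] = 6

Let L = Q(√299, ∛1136). Since Q(√299) ⊂ L and [Q(√299):Q] = 2, the tower law gives 2 | [L:Q]. Likewise Q(∛1136) ⊂ L with [Q(∛1136):Q] = 3 (because 1136 is not a perfect cube), so 3 | [L:Q]. As gcd(2,3) = 1, [L:Q] is divisible by 6. Conversely L is generated over Q by √299 and ∛1136, so [L:Q] ≤ 2·3 = 6. Therefore [Q(√299, ∛1136) : Q] = 6.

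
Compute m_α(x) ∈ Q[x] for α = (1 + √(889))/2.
m_α(x) = x^2 - x - 222

From 2α - 1 = √(889), squaring gives (2α - 1)^2 = 889, i.e. 4α^2 - 4α + 1 = 889, so α^2 - α + (1 - 889)/4 = 0. Since 889 ≡ 1 (mod 4), (1 - 889)/4 = -222 ∈ Z. The polynomial x^2 - x - 222 has discriminant 1 - 4·(-222) = 889, which is not a perfect square in Q (d = 889 is squarefree and ≠ 1), so x^2 - x - 222 is irreducible over Q. It is the minimal polynomial of α.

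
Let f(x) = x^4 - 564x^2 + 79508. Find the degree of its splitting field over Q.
[K : Q] = 4

Solving the quadratic in x^2: x^2 = (564 ± √(564^2 - 4·79508))/2 = (564 ± √64)/2 = (564 ± 8)/2, giving x^2 = 286 or x^2 = 278. So f(x) = (x^2 - 286)(x^2 - 278) and the roots of f are ±√286, ±√278. Hence the splitting field is K = Q(√286, √278). Since 286 and 278 are distinct squarefree integers > 1, their product 79508 is not a perfect square, so √278 ∉ Q(√286). By the tower law [K:Q] = [Q(√286,√278):Q(√286)] · [Q(√286):Q] = 2 · 2 = 4.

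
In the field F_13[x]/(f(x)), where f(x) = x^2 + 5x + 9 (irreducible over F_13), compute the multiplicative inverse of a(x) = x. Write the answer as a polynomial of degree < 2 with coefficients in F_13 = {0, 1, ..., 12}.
a(x)^(-1) ≡ 10x + 11 (mod f(x))

Since f is irreducible over F_13, F_13[x]/(f) is a field and a(x) ≠ 0 has an inverse. Apply the extended Euclidean algorithm to f(x) and a(x) in F_13[x]: f(x) = (x + 5)·a(x) + (9). The last nonzero remainder is the constant 9 = gcd(f, a) in F_13. Back-substituting through the division chain expresses 9 = s(x)·a(x) + t(x)·f(x) with s(x) ≡ 12x + 8 (mod f), so (12x + 8)·a(x) ≡ 9 (mod f). Multiplying by 9^(-1) ≡ 3 in F_13 gives a(x)^(-1) ≡ 3·(12x + 8) ≡ 10x + 11 (mod f). Check: (x)·(10x + 11) = 10x^2 + 11x ≡ 1 (mod x^2 + 5x + 9).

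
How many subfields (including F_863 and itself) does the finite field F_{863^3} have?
F_{863^3} has 2 subfields

The subfields of F_{p^n} are exactly the fields F_{p^d} for d | n (each is the fixed field of the unique index-d subgroup of Gal(F_{p^n}/F_p) ≅ Z/nZ). The divisors of n = 3 are {1, 3}, giving 2 subfields: F_{863^1}, F_{863^3}.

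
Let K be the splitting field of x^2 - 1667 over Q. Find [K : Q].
[K : Q] = 2

f(x) = x^2 - 1667 factors as (x - √1667)(x + √1667). The splitting field is K = Q(√1667). Since 1667 is squarefree and > 1, it is not a perfect square, so x^2 - 1667 is irreducible over Q and [Q(√1667) : Q] = 2. Hence [K : Q] = 2.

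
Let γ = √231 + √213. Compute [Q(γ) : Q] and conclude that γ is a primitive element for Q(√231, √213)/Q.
[Q(γ) : Q] = 4 (equivalently, Q(γ) = Q(√231, √213))

Obviously Q(γ) ⊆ Q(√231, √213), and [Q(√231, √213):Q] = 4 (since 231, 213 are distinct squarefree integers > 1 with 49203 not a perfect square). To show equality we compute the minimal polynomial of γ. From γ = √231 + √213: γ^2 = 231 + 2√(49203) + 213 = 444 + 2√(49203), so γ^2 - 444 = 2√(49203); squaring, (γ^2 - 444)^2 = 4·49203, i.e. γ^4 - 888γ^2 + 197136 - 196812 = 0, i.e. γ^4 - 888γ^2 + 324 = 0. So γ is a root of x^4 - 888x^2 + 324. This polynomial is irreducible over Q: it has no rational root (each ±√231 ± √213 is irrational), and any factorization into two quadratics over Q would force √(49203) ∈ Q (pairing opposite roots) or √231, √213 ∈ Q (other pairings), all impossible. Hence [Q(γ):Q] = 4 = [Q(√231, √213):Q], so Q(γ) = Q(√231, √213).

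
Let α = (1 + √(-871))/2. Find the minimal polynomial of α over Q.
m_α(x) = x^2 - x + 218

From 2α - 1 = √(-871), squaring gives (2α - 1)^2 = -871, i.e. 4α^2 - 4α + 1 = -871, so α^2 - α + (1 + 871)/4 = 0. Since -871 ≡ 1 (mod 4), (1 + 871)/4 = 218 ∈ Z. The polynomial x^2 - x + 218 has discriminant 1 - 4·(218) = -871, which is not a perfect square in Q (d = -871 is squarefree and ≠ 1), so x^2 - x + 218 is irreducible over Q. It is the minimal polynomial of α.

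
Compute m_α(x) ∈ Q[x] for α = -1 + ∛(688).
m_α(x) = x^3 + 3x^2 + 3x - 687

Set β = α + 1 = ∛(688), so β^3 = 688. Then (α + 1)^3 - 688 = 0, i.e. α is a root of g(x) = (x + 1)^3 - 688 = x^3 + 3x^2 + 3x - 687. Since g(x) = h(x + 1) where h(x) = x^3 - 688, and h is irreducible over Q (because 688 is not a perfect cube, so h has no rational root, and a monic cubic with no rational root is irreducible), g is also irreducible (irreducibility is preserved under the substitution x → x + 1). Hence m_α(x) = x^3 + 3x^2 + 3x - 687.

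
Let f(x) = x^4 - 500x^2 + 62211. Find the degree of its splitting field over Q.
[K : Q] = 4

Solving the quadratic in x^2: x^2 = (500 ± √(500^2 - 4·62211))/2 = (500 ± √1156)/2 = (500 ± 34)/2, giving x^2 = 267 or x^2 = 233. So f(x) = (x^2 - 267)(x^2 - 233) and the roots of f are ±√267, ±√233. Hence the splitting field is K = Q(√267, √233). Since 267 and 233 are distinct squarefree integers > 1, their product 62211 is not a perfect square, so √233 ∉ Q(√267). By the tower law [K:Q] = [Q(√267,√233):Q(√267)] · [Q(√267):Q] = 2 · 2 = 4.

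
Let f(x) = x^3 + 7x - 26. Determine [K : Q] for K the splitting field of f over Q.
[K : Q] = 6

By the rational root test, any rational root of the monic integer polynomial f(x) = x^3 + 7x - 26 must be an integer dividing the constant term -26, i.e. one of ±{1, 2, 13, 26}. Evaluating: f(1) = -18, f(-1) = -34, f(2) = -4, f(-2) = -48, f(13) = 2262, f(-13) = -2314, f(26) = 17732, f(-26) = -17784; none is 0, so f has no rational root and is therefore irreducible over Q (a cubic with no linear factor over a field is irreducible). For an irreducible cubic, the Galois group is A_3 or S_3 according as the discriminant disc(f) = -4a^3 - 27b^2 = -4·(7)^3 - 27·(-26)^2 = -19624 is or is not a square in Q. Here disc(f) = -19624 is not a perfect square in Q, so the Galois group of f over Q is not contained in A_3 and must be all of S_3. The splitting field has degree |S_3| = 6 over Q, so [K : Q] = 6.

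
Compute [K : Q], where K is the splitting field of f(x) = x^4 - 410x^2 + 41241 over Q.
[K : Q] = 4

Solving the quadratic in x^2: x^2 = (410 ± √(410^2 - 4·41241))/2 = (410 ± √3136)/2 = (410 ± 56)/2, giving x^2 = 177 or x^2 = 233. So f(x) = (x^2 - 177)(x^2 - 233) and the roots of f are ±√177, ±√233. Hence the splitting field is K = Q(√177, √233). Since 177 and 233 are distinct squarefree integers > 1, their product 41241 is not a perfect square, so √233 ∉ Q(√177). By the tower law [K:Q] = [Q(√177,√233):Q(√177)] · [Q(√177):Q] = 2 · 2 = 4.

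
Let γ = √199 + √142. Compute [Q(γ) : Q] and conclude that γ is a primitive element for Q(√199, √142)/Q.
[Q(γ) : Q] = 4 (equivalently, Q(γ) = Q(√199, √142))

Obviously Q(γ) ⊆ Q(√199, √142), and [Q(√199, √142):Q] = 4 (since 199, 142 are distinct squarefree integers > 1 with 28258 not a perfect square). To show equality we compute the minimal polynomial of γ. From γ = √199 + √142: γ^2 = 199 + 2√(28258) + 142 = 341 + 2√(28258), so γ^2 - 341 = 2√(28258); squaring, (γ^2 - 341)^2 = 4·28258, i.e. γ^4 - 682γ^2 + 116281 - 113032 = 0, i.e. γ^4 - 682γ^2 + 3249 = 0. So γ is a root of x^4 - 682x^2 + 3249. This polynomial is irreducible over Q: it has no rational root (each ±√199 ± √142 is irrational), and any factorization into two quadratics over Q would force √(28258) ∈ Q (pairing opposite roots) or √199, √142 ∈ Q (other pairings), all impossible. Hence [Q(γ):Q] = 4 = [Q(√199, √142):Q], so Q(γ) = Q(√199, √142).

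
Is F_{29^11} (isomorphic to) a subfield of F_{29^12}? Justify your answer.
No: F_{29^11} is not a subfield of F_{29^12}

F_{p^m} embeds in F_{p^n} iff m | n. Here 11 ∤ 12 (since 12 = 1·11 + 1 with remainder 1 ≠ 0), so F_{29^11} is not a subfield of F_{29^12}. Equivalently: if it were, the tower law would give 11 = [F_{29^11}:F_29] dividing [F_{29^12}:F_29] = 12, contradiction.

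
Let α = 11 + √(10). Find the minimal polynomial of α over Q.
m_α(x) = x^2 - 22x + 111

From α - 11 = √(10), squaring gives (α - 11)^2 = 10, i.e. α^2 - 22α + 121 = 10, so α^2 - 22α + 111 = 0. The discriminant of x^2 - 22x + 111 is (-22)^2 - 4·(111) = 484 - 444 = 40, and 4·(10) is not a perfect square in Q since 10 is squarefree and ≠ 1. Hence x^2 - 22x + 111 is irreducible over Q and is the minimal polynomial of α.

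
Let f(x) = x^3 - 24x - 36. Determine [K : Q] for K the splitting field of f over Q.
[K : Q] = 6

By the rational root test, any rational root of the monic integer polynomial f(x) = x^3 - 24x - 36 must be an integer dividing the constant term -36, i.e. one of ±{1, 2, 3, 4, 6, 9, 12, 18, 36}. Evaluating: f(1) = -59, f(-1) = -13, f(2) = -76, f(-2) = 4, f(3) = -81, f(-3) = 9, f(4) = -68, f(-4) = -4, f(6) = 36, f(-6) = -108, f(9) = 477, f(-9) = -549, f(12) = 1404, f(-12) = -1476, f(18) = 5364, f(-18) = -5436, f(36) = 45756, f(-36) = -45828; none is 0, so f has no rational root and is therefore irreducible over Q (a cubic with no linear factor over a field is irreducible). For an irreducible cubic, the Galois group is A_3 or S_3 according as the discriminant disc(f) = -4a^3 - 27b^2 = -4·(-24)^3 - 27·(-36)^2 = 20304 is or is not a square in Q. Here disc(f) = 20304 is not a perfect square in Q, so the Galois group of f over Q is not contained in A_3 and must be all of S_3. The splitting field has degree |S_3| = 6 over Q, so [K : Q] = 6.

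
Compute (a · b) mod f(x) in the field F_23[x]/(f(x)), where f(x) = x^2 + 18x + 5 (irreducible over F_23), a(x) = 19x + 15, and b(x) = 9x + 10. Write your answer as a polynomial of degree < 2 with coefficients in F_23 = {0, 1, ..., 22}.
a · b ≡ 7x + 8 (mod f(x))

Multiply in F_23[x]: a(x)·b(x) = (19x + 15)·(9x + 10) = 10x^2 + 3x + 12. This has degree ≥ 2, so divide by f(x) over F_23: 10x^2 + 3x + 12 = (10)·(x^2 + 18x + 5) + (7x + 8). Hence a·b ≡ 7x + 8 (mod f). (F_23[x]/(f) is a field with 23^2 = 529 elements since f is irreducible of degree 2.)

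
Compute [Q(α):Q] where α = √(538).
[Q(α):Q] = 2

[Q(α):Q] equals the degree of the minimal polynomial of α. Here α^2 = 538 and x^2 - 538 is irreducible (d = 538 is squarefree, ≠ 1, hence not a square), so deg(m_α) = 2. Thus [Q(α):Q] = 2.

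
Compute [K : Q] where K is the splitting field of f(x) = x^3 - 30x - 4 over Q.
[K : Q] = 6

By the rational root test, any rational root of the monic integer polynomial f(x) = x^3 - 30x - 4 must be an integer dividing the constant term -4, i.e. one of ±{1, 2, 4}. Evaluating: f(1) = -33, f(-1) = 25, f(2) = -56, f(-2) = 48, f(4) = -60, f(-4) = 52; none is 0, so f has no rational root and is therefore irreducible over Q (a cubic with no linear factor over a field is irreducible). For an irreducible cubic, the Galois group is A_3 or S_3 according as the discriminant disc(f) = -4a^3 - 27b^2 = -4·(-30)^3 - 27·(-4)^2 = 107568 is or is not a square in Q. Here disc(f) = 107568 is not a perfect square in Q, so the Galois group of f over Q is not contained in A_3 and must be all of S_3. The splitting field has degree |S_3| = 6 over Q, so [K : Q] = 6.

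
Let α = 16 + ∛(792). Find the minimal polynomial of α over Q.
m_α(x) = x^3 - 48x^2 + 768x - 4888

Set β = α - 16 = ∛(792), so β^3 = 792. Then (α - 16)^3 - 792 = 0, i.e. α is a root of g(x) = (x - 16)^3 - 792 = x^3 - 48x^2 + 768x - 4888. Since g(x) = h(x - 16) where h(x) = x^3 - 792, and h is irreducible over Q (because 792 is not a perfect cube, so h has no rational root, and a monic cubic with no rational root is irreducible), g is also irreducible (irreducibility is preserved under the substitution x → x - 16). Hence m_α(x) = x^3 - 48x^2 + 768x - 4888.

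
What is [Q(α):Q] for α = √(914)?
[Q(α):Q] = 2

[Q(α):Q] equals the degree of the minimal polynomial of α. Here α^2 = 914 and x^2 - 914 is irreducible (d = 914 is squarefree, ≠ 1, hence not a square), so deg(m_α) = 2. Thus [Q(α):Q] = 2.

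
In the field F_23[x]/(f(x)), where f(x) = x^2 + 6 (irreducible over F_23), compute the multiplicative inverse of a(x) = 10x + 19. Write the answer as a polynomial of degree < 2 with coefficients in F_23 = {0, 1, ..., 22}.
a(x)^(-1) ≡ 2x + 10 (mod f(x))

Since f is irreducible over F_23, F_23[x]/(f) is a field and a(x) ≠ 0 has an inverse. Apply the extended Euclidean algorithm to f(x) and a(x) in F_23[x]: f(x) = (7x + 12)·a(x) + (8). The last nonzero remainder is the constant 8 = gcd(f, a) in F_23. Back-substituting through the division chain expresses 8 = s(x)·a(x) + t(x)·f(x) with s(x) ≡ 16x + 11 (mod f), so (16x + 11)·a(x) ≡ 8 (mod f). Multiplying by 8^(-1) ≡ 3 in F_23 gives a(x)^(-1) ≡ 3·(16x + 11) ≡ 2x + 10 (mod f). Check: (10x + 19)·(2x + 10) = 20x^2 + 6 ≡ 1 (mod x^2 + 6).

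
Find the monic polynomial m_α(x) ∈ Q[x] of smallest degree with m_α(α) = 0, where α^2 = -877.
m_α(x) = x^2 + 877

α satisfies α^2 + 877 = 0, so x^2 + 877 annihilates α. Since d = -877 is squarefree and ≠ 1, it is not a perfect square in Q, so x^2 + 877 has no rational root and is therefore irreducible over Q (a degree-2 polynomial over a field is irreducible iff it has no root). Hence m_α(x) = x^2 + 877.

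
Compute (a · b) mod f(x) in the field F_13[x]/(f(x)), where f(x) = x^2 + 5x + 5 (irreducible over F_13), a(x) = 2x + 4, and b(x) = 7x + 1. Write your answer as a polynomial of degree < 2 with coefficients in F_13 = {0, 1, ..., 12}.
a · b ≡ 12x + 12 (mod f(x))

Multiply in F_13[x]: a(x)·b(x) = (2x + 4)·(7x + 1) = x^2 + 4x + 4. This has degree ≥ 2, so divide by f(x) over F_13: x^2 + 4x + 4 = (1)·(x^2 + 5x + 5) + (12x + 12). Hence a·b ≡ 12x + 12 (mod f). (F_13[x]/(f) is a field with 13^2 = 169 elements since f is irreducible of degree 2.)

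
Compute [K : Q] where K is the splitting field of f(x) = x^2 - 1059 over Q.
[K : Q] = 2

f(x) = x^2 - 1059 factors as (x - √1059)(x + √1059). The splitting field is K = Q(√1059). Since 1059 is squarefree and > 1, it is not a perfect square, so x^2 - 1059 is irreducible over Q and [Q(√1059) : Q] = 2. Hence [K : Q] = 2.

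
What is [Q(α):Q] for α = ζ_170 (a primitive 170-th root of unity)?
[Q(α):Q] = 64

The minimal polynomial of ζ_170 over Q is the 170-th cyclotomic polynomial Φ_170(x), which is irreducible over Q and has degree φ(170) = 64. Hence [Q(α):Q] = φ(170) = 64.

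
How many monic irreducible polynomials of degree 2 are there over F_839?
There are 351541 monic irreducible polynomials of degree 2 over F_839

Each element of F_{839^2} that lies in no proper subfield is a root of exactly one monic irreducible of degree 2 over F_839, and each such polynomial has 2 distinct roots in F_{839^2}. By Möbius inversion the count is N_839(2) = (1/2) Σ_{d|2} μ(2/d) · 839^d = (1/2)(μ(2)·839^1 + μ(1)·839^2) = 703082/2 = 351541.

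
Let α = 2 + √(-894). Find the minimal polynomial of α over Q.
m_α(x) = x^2 - 4x + 898

From α - 2 = √(-894), squaring gives (α - 2)^2 = -894, i.e. α^2 - 4α + 4 = -894, so α^2 - 4α + 898 = 0. The discriminant of x^2 - 4x + 898 is (-4)^2 - 4·(898) = 16 - 3592 = -3576, and 4·(-894) is not a perfect square in Q since -894 is squarefree and ≠ 1. Hence x^2 - 4x + 898 is irreducible over Q and is the minimal polynomial of α.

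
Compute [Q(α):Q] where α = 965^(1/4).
[Q(α):Q] = 4

α is a root of x^4 - 965. By Eisenstein's criterion at the prime p = 5 (which divides the constant term 965 but p^2 = 25 does not, since 965 is squarefree), x^4 - 965 is irreducible over Q. Hence [Q(α):Q] = 4.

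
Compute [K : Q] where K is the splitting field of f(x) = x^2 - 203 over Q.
[K : Q] = 2

f(x) = x^2 - 203 factors as (x - √203)(x + √203). The splitting field is K = Q(√203). Since 203 is squarefree and > 1, it is not a perfect square, so x^2 - 203 is irreducible over Q and [Q(√203) : Q] = 2. Hence [K : Q] = 2.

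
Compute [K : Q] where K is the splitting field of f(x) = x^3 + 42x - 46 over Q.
[K : Q] = 6

By the rational root test, any rational root of the monic integer polynomial f(x) = x^3 + 42x - 46 must be an integer dividing the constant term -46, i.e. one of ±{1, 2, 23, 46}. Evaluating: f(1) = -3, f(-1) = -89, f(2) = 46, f(-2) = -138, f(23) = 13087, f(-23) = -13179, f(46) = 99222, f(-46) = -99314; none is 0, so f has no rational root and is therefore irreducible over Q (a cubic with no linear factor over a field is irreducible). For an irreducible cubic, the Galois group is A_3 or S_3 according as the discriminant disc(f) = -4a^3 - 27b^2 = -4·(42)^3 - 27·(-46)^2 = -353484 is or is not a square in Q. Here disc(f) = -353484 is not a perfect square in Q, so the Galois group of f over Q is not contained in A_3 and must be all of S_3. The splitting field has degree |S_3| = 6 over Q, so [K : Q] = 6.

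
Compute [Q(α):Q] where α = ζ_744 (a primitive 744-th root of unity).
[Q(α):Q] = 240

The minimal polynomial of ζ_744 over Q is the 744-th cyclotomic polynomial Φ_744(x), which is irreducible over Q and has degree φ(744) = 240. Hence [Q(α):Q] = φ(744) = 240.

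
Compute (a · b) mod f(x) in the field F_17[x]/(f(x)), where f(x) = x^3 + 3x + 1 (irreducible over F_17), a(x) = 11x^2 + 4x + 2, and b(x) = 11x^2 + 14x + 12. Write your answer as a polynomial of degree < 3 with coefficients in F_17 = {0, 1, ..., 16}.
a · b ≡ 7x + 13 (mod f(x))

Multiply in F_17[x]: a(x)·b(x) = (11x^2 + 4x + 2)·(11x^2 + 14x + 12) = 2x^4 + 11x^3 + 6x^2 + 8x + 7. This has degree ≥ 3, so divide by f(x) over F_17: 2x^4 + 11x^3 + 6x^2 + 8x + 7 = (2x + 11)·(x^3 + 3x + 1) + (7x + 13). Hence a·b ≡ 7x + 13 (mod f). (F_17[x]/(f) is a field with 17^3 = 4913 elements since f is irreducible of degree 3.)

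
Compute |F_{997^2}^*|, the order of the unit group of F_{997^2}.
|F_{997^2}^*| = 994008

F_{997^2} has 997^2 = 994009 elements; its multiplicative group consists of all nonzero elements, so |F_{997^2}^*| = 994009 - 1 = 994008. (It is cyclic since any finite subgroup of the multiplicative group of a field is cyclic.)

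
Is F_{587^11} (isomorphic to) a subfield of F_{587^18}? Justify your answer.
No: F_{587^11} is not a subfield of F_{587^18}

F_{p^m} embeds in F_{p^n} iff m | n. Here 11 ∤ 18 (since 18 = 1·11 + 7 with remainder 7 ≠ 0), so F_{587^11} is not a subfield of F_{587^18}. Equivalently: if it were, the tower law would give 11 = [F_{587^11}:F_587] dividing [F_{587^18}:F_587] = 18, contradiction.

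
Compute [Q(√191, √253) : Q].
[Q(√191, √253) : Q] = 4

[Q(√191):Q] = 2 (min poly x^2 - 191, irreducible since 191 is squarefree > 1). For the top step, suppose √253 ∈ Q(√191), say √253 = c + d√191 with c, d ∈ Q. Squaring: 253 = c^2 + 191d^2 + 2cd√191. Since √191 ∉ Q this forces 2cd = 0. If d = 0 then √253 = c ∈ Q, contradicting 253 squarefree > 1. If c = 0 then 253 = 191d^2, so 191·253 = (191d)^2 is a perfect square in Q — but 191·253 = 48323 is not a perfect square (since 191 and 253 are distinct squarefree integers). Contradiction. Hence √253 ∉ Q(√191), so x^2 - 253 stays irreducible over Q(√191) and [Q(√191, √253) : Q(√191)] = 2. By the tower law, [Q(√191, √253) : Q] = 2 · 2 = 4.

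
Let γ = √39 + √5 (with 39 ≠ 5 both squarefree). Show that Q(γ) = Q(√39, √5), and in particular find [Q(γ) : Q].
[Q(γ) : Q] = 4 (equivalently, Q(γ) = Q(√39, √5))

Obviously Q(γ) ⊆ Q(√39, √5), and [Q(√39, √5):Q] = 4 (since 39, 5 are distinct squarefree integers > 1 with 195 not a perfect square). To show equality we compute the minimal polynomial of γ. From γ = √39 + √5: γ^2 = 39 + 2√(195) + 5 = 44 + 2√(195), so γ^2 - 44 = 2√(195); squaring, (γ^2 - 44)^2 = 4·195, i.e. γ^4 - 88γ^2 + 1936 - 780 = 0, i.e. γ^4 - 88γ^2 + 1156 = 0. So γ is a root of x^4 - 88x^2 + 1156. This polynomial is irreducible over Q: it has no rational root (each ±√39 ± √5 is irrational), and any factorization into two quadratics over Q would force √(195) ∈ Q (pairing opposite roots) or √39, √5 ∈ Q (other pairings), all impossible. Hence [Q(γ):Q] = 4 = [Q(√39, √5):Q], so Q(γ) = Q(√39, √5).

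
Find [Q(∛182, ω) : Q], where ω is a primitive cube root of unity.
[Q(∛182, ω) : Q] = 6

[Q(∛182):Q] = 3 (min poly x^3 - 182, irreducible since 182 is not a perfect cube). [Q(ω):Q] = 2 (min poly x^2 + x + 1). Since Q(∛182) ⊂ R and ω ∉ R, we have ω ∉ Q(∛182), so x^2 + x + 1 remains irreducible over Q(∛182) and [Q(∛182, ω) : Q(∛182)] = 2. By the tower law, [Q(∛182, ω) : Q] = 3 · 2 = 6. (In fact Q(∛182, ω) is the splitting field of x^3 - 182 over Q.)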